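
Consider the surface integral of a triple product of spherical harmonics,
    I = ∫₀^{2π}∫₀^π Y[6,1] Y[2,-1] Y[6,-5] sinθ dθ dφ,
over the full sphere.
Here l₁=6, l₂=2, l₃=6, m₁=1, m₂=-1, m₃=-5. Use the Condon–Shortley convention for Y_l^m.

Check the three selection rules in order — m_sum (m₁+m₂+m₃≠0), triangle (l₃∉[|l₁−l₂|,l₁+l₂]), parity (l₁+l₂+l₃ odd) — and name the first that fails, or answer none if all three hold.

Σmᵢ = -5  ✗
l₃∈[|l₁−l₂|,l₁+l₂]=[4,8], have l₃=6
Σlᵢ = 14 ⇒ even

m_sum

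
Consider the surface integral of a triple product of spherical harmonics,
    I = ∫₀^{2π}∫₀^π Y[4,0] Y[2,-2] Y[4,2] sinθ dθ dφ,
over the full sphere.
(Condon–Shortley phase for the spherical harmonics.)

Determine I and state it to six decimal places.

-0.190365

Checks pass: Σm=0; 10 even; l₃=4∈[2,6].
(2·4+1)(2·2+1)(2·4+1) = 405
Δ: 2! 6! 2! / 11! → 1/13860
sum: t=0:+1/192 t=1:−1/36 t=2:+1/192 = -5/288
3j²(4 2 4; 0 0 0) = Δ·Π!·Σ² = 20/693  (sign -1)
sum: t=0:+1/192 = 1/192
3j²(4 2 4; 0 -2 2) = Δ·Π!·Σ² = 3/77  (sign +1)
combine: 4πI² = 405·20/693·3/77 = 2700/5929
take √, sign -1: I = -0.19036462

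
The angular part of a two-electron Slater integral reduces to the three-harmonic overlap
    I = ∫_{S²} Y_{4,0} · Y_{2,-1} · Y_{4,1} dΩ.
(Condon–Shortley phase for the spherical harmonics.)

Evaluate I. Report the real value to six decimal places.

-0.044869

Checks pass: Σm=0; 10 even; l₃=4∈[2,6].
(2·4+1)(2·2+1)(2·4+1) = 405
Δ: 2! 6! 2! / 11! → 1/13860
sum: t=0:+1/192 t=1:−1/36 t=2:+1/192 = -5/288
3j²(4 2 4; 0 0 0) = Δ·Π!·Σ² = 20/693  (sign -1)
sum: t=0:+1/96 t=1:−1/72 = -1/288
3j²(4 2 4; 0 -1 1) = Δ·Π!·Σ² = 1/462  (sign +1)
combine: 4πI² = 405·20/693·1/462 = 150/5929
take √, sign -1: I = -0.04486937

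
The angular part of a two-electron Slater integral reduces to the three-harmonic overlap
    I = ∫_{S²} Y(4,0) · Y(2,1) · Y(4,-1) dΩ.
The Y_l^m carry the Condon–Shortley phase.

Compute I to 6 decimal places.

-0.044869

Checks pass: Σm=0; 10 even; l₃=4∈[2,6].
(2·4+1)(2·2+1)(2·4+1) = 405
Δ: 2! 6! 2! / 11! → 1/13860
sum: t=0:+1/192 t=1:−1/36 t=2:+1/192 = -5/288
3j²(4 2 4; 0 0 0) = Δ·Π!·Σ² = 20/693  (sign -1)
sum: t=1:−1/72 t=2:+1/96 = -1/288
3j²(4 2 4; 0 1 -1) = Δ·Π!·Σ² = 1/462  (sign +1)
combine: 4πI² = 405·20/693·1/462 = 150/5929
take √, sign -1: I = -0.04486937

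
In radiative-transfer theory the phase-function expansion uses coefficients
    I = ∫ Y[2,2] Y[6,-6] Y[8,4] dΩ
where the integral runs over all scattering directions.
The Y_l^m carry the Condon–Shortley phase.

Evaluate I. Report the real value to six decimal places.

0.008486

Rules hold: Σm=0, L=16 even, 4≤8≤8.
N = 5·13·17 = 1105
Δ = 0!·4!·12!/17! = 1/30940
Racah Σ t=0..0: t=0:+1/2073600 = 1/2073600
⇒ 3j(2 6 8; 0 0 0)² = 28/1105, sgn +1
Racah Σ t=0..0: t=0:+1/11496038400 = 1/11496038400
⇒ 3j(2 6 8; 2 -6 4)² = 1/30940, sgn +1
4πI² = N·(3j₀)²·(3jₘ)² = 1/1105
I = +1·√(0.000904977/4π) = 0.00848621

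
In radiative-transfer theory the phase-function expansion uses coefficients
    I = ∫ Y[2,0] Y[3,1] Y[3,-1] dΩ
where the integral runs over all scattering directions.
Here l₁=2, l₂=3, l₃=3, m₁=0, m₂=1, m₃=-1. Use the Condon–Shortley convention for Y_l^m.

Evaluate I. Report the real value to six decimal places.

m-sum 0 ✓  L=8 even ✓  1≤3≤5 ✓
Π(2lᵢ+1) = 5×7×7 = 245
triangle coeff Δ(2,3,3) = 1/3780
Σ_t [0,2]: t=0:+1/24 t=1:−1/4 t=2:+1/24 = -1/6
(3j)²=4/105 [(2 3 3; 0 0 0)], sign=+1
Σ_t [0,2]: t=0:+1/96 t=1:−1/6 t=2:+1/16 = -3/32
(3j)²=3/140 [(2 3 3; 0 1 -1)], sign=-1
⇒ 4πI² = 1/5
I = (-1)√(1/5/(4π)) = -0.12615663

-0.126157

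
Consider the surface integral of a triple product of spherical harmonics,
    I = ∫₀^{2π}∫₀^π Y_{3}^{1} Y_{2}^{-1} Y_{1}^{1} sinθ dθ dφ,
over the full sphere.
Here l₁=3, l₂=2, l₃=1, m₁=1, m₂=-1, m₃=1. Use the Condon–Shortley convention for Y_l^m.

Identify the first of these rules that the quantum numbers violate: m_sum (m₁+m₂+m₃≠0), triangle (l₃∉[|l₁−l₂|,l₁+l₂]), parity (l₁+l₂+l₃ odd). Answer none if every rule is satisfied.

Σmᵢ = 1  ✗
l₃∈[|l₁−l₂|,l₁+l₂]=[1,5], have l₃=1
Σlᵢ = 6 ⇒ even

m_sum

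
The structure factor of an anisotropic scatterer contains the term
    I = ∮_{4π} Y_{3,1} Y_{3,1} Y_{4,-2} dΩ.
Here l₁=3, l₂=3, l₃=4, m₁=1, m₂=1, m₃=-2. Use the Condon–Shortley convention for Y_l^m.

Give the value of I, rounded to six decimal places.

0.162193

Checks pass: Σm=0; 10 even; l₃=4∈[0,6].
(2·3+1)(2·3+1)(2·4+1) = 441
Δ: 2! 4! 4! / 11! → 1/34650
sum: t=0:+1/72 t=1:−1/16 t=2:+1/72 = -5/144
3j²(3 3 4; 0 0 0) = Δ·Π!·Σ² = 2/77  (sign -1)
sum: t=0:+1/192 t=1:−1/36 t=2:+1/192 = -5/288
3j²(3 3 4; 1 1 -2) = Δ·Π!·Σ² = 20/693  (sign -1)
combine: 4πI² = 441·2/77·20/693 = 40/121
take √, sign +1: I = 0.16219310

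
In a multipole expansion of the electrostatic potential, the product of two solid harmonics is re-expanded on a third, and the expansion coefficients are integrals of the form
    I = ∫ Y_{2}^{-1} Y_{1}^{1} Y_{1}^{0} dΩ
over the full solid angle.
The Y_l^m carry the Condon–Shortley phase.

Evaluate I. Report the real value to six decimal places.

-0.218510

m-sum 0 ✓  L=4 even ✓  1≤1≤3 ✓
Π(2lᵢ+1) = 5×3×3 = 45
triangle coeff Δ(2,1,1) = 1/30
Σ_t [1,1]: t=1:−1/1 = -1/1
(3j)²=2/15 [(2 1 1; 0 0 0)], sign=+1
Σ_t [2,2]: t=2:+1/2 = 1/2
(3j)²=1/10 [(2 1 1; -1 1 0)], sign=-1
⇒ 4πI² = 3/5
I = (-1)√(3/5/(4π)) = -0.21850969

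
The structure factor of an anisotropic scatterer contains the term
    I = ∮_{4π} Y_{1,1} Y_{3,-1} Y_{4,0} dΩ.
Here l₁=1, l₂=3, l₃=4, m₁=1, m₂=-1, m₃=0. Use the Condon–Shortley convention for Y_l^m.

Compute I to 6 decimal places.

Checks pass: Σm=0; 8 even; l₃=4∈[2,4].
(2·1+1)(2·3+1)(2·4+1) = 189
Δ: 0! 2! 6! / 9! → 1/252
sum: t=0:+1/36 = 1/36
3j²(1 3 4; 0 0 0) = Δ·Π!·Σ² = 4/63  (sign +1)
sum: t=0:+1/96 = 1/96
3j²(1 3 4; 1 -1 0) = Δ·Π!·Σ² = 1/42  (sign +1)
combine: 4πI² = 189·4/63·1/42 = 2/7
take √, sign +1: I = 0.15078601

0.150786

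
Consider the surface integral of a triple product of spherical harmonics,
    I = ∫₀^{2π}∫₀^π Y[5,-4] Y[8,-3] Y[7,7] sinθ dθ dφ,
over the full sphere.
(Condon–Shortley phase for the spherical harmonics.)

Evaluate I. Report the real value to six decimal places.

-0.054428

m-sum 0 ✓  L=20 even ✓  3≤7≤13 ✓
Π(2lᵢ+1) = 11×17×15 = 2805
triangle coeff Δ(5,8,7) = 1/814773960
Σ_t [1,5]: t=1:−1/87091200 t=2:+1/4976640 t=3:−1/2073600 t=4:+1/4976640 t=5:−1/87091200 = -1/9676800
(3j)²=360/46189 [(5 8 7; 0 0 0)], sign=+1
Σ_t [5,5]: t=5:−1/10450944000 = -1/10450944000
(3j)²=11/6460 [(5 8 7; -4 -3 7)], sign=-1
⇒ 4πI² = 2970/79781
I = (-1)√(2970/79781/(4π)) = -0.05442815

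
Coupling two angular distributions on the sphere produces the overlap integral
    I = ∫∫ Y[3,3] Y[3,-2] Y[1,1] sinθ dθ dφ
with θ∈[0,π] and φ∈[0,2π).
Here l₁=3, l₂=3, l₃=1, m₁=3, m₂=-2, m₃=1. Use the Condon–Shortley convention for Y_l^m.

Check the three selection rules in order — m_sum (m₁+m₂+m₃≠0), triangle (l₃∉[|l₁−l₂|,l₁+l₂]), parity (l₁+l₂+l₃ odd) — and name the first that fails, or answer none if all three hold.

m_sum

m₁+m₂+m₃ = 3 − 2 + 1 = 2  ✗
triangle: |3−3|=0 ≤ l₃=1 ≤ 3+3=6
parity: l₁+l₂+l₃ = 7 is odd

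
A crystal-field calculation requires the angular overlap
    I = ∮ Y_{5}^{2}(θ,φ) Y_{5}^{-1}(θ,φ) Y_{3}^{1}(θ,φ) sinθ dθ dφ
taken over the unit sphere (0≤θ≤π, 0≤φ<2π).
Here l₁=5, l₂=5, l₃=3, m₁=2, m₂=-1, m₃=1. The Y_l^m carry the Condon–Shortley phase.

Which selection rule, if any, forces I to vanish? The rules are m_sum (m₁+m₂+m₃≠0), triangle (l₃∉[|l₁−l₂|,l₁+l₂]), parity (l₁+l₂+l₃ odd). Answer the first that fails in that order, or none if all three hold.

m_sum

Σmᵢ = 2  ✗
l₃∈[|l₁−l₂|,l₁+l₂]=[0,10], have l₃=3
Σlᵢ = 13 ⇒ odd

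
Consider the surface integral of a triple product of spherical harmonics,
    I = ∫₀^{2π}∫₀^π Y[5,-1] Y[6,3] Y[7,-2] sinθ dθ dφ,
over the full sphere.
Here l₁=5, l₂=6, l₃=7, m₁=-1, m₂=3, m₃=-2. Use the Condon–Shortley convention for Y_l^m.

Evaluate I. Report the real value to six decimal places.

m-sum 0 ✓  L=18 even ✓  1≤7≤11 ✓
Π(2lᵢ+1) = 11×13×15 = 2145
triangle coeff Δ(5,6,7) = 1/174594420
Σ_t [0,4]: t=0:+1/4147200 t=1:−1/207360 t=2:+1/82944 t=3:−1/207360 t=4:+1/4147200 = 1/345600
(3j)²=420/46189 [(5 6 7; 0 0 0)], sign=-1
Σ_t [1,4]: t=1:−1/29030400 t=2:+1/967680 t=3:−1/311040 t=4:+1/829440 = -11/10886400
(3j)²=1408/146965 [(5 6 7; -1 3 -2)], sign=+1
⇒ 4πI² = 253440/1356277
I = (-1)√(253440/1356277/(4π)) = -0.12194344

-0.121943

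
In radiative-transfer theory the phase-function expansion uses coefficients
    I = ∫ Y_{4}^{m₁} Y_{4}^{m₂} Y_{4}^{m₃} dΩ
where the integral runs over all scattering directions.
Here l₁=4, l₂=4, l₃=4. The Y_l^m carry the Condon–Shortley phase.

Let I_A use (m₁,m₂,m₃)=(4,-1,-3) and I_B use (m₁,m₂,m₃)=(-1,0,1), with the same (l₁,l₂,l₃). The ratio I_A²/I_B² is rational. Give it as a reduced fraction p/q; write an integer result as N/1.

490/81

l's match ⇒ only the (l;m) 3-j factors differ between A and B.
A: triangle coeff Δ(4,4,4) = 1/450450; Σ_t [0,0]: t=0:+1/3456 = 1/3456; (3j)²=35/1287 [(4 4 4; 4 -1 -3)], sign=-1
B: triangle coeff Δ(4,4,4) = 1/450450; Σ_t [1,4]: t=1:−1/864 t=2:+1/96 t=3:−1/144 t=4:+1/3456 = 1/384; (3j)²=9/2002 [(4 4 4; -1 0 1)], sign=-1
I_A²/I_B² = (35/1287)/(9/2002) = 490/81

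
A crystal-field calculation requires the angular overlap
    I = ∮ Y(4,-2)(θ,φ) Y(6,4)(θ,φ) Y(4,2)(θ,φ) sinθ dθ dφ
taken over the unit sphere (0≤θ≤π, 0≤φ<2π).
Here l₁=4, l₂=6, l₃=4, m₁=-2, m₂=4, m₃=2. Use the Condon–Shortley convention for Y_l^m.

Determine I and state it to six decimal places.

0.000000

m-sum = -2 + 4 + 2 = 4 ≠ 0 ⇒ I = 0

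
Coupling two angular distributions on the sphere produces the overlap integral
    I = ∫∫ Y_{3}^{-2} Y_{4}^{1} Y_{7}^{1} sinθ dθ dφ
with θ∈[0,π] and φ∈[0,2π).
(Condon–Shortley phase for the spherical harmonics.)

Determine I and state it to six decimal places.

-0.123510

m-sum 0 ✓  L=14 even ✓  1≤7≤7 ✓
Π(2lᵢ+1) = 7×9×15 = 945
triangle coeff Δ(3,4,7) = 1/45045
Σ_t [0,0]: t=0:+1/20736 = 1/20736
(3j)²=35/1287 [(3 4 7; 0 0 0)], sign=-1
Σ_t [0,0]: t=0:+1/86400 = 1/86400
(3j)²=16/2145 [(3 4 7; -2 1 1)], sign=+1
⇒ 4πI² = 3920/20449
I = (-1)√(3920/20449/(4π)) = -0.12350998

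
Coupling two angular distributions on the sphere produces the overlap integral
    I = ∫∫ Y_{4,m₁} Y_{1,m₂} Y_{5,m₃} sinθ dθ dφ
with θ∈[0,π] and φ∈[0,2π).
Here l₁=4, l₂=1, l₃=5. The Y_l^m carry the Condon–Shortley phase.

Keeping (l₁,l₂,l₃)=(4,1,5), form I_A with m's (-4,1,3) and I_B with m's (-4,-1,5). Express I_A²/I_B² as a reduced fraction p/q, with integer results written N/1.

l's match ⇒ only the (l;m) 3-j factors differ between A and B.
A: triangle coeff Δ(4,1,5) = 1/495; Σ_t [0,0]: t=0:+1/80640 = 1/80640; (3j)²=1/495 [(4 1 5; -4 1 3)], sign=+1
B: triangle coeff Δ(4,1,5) = 1/495; Σ_t [0,0]: t=0:+1/80640 = 1/80640; (3j)²=1/11 [(4 1 5; -4 -1 5)], sign=+1
I_A²/I_B² = (1/495)/(1/11) = 1/45

1/45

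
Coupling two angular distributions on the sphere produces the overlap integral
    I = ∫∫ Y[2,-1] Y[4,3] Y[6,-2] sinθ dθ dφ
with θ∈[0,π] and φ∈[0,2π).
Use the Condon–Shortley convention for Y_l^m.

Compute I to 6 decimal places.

Checks pass: Σm=0; 12 even; l₃=6∈[2,6].
(2·2+1)(2·4+1)(2·6+1) = 585
Δ: 0! 4! 8! / 13! → 1/6435
sum: t=0:+1/2304 = 1/2304
3j²(2 4 6; 0 0 0) = Δ·Π!·Σ² = 5/143  (sign +1)
sum: t=0:+1/30240 = 1/30240
3j²(2 4 6; -1 3 -2) = Δ·Π!·Σ² = 32/6435  (sign +1)
combine: 4πI² = 585·5/143·32/6435 = 160/1573
take √, sign +1: I = 0.08996855

0.089969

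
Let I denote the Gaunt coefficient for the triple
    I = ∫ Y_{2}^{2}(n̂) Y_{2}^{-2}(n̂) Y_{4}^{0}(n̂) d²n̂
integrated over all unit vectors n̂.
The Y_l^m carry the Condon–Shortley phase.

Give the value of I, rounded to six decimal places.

Checks pass: Σm=0; 8 even; l₃=4∈[0,4].
(2·2+1)(2·2+1)(2·4+1) = 225
Δ: 0! 4! 4! / 9! → 1/630
sum: t=0:+1/16 = 1/16
3j²(2 2 4; 0 0 0) = Δ·Π!·Σ² = 2/35  (sign +1)
sum: t=0:+1/576 = 1/576
3j²(2 2 4; 2 -2 0) = Δ·Π!·Σ² = 1/630  (sign +1)
combine: 4πI² = 225·2/35·1/630 = 1/49
take √, sign +1: I = 0.04029926

0.040299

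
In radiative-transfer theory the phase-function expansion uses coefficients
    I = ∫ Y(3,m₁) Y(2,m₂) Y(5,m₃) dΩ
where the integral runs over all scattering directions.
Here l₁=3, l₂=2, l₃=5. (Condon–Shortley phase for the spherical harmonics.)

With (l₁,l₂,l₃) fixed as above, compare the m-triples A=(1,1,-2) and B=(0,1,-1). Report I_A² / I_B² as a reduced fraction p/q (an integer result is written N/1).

21/16

l's match ⇒ only the (l;m) 3-j factors differ between A and B.
A: triangle coeff Δ(3,2,5) = 1/2310; Σ_t [0,0]: t=0:+1/288 = 1/288; (3j)²=1/22 [(3 2 5; 1 1 -2)], sign=-1
B: triangle coeff Δ(3,2,5) = 1/2310; Σ_t [0,0]: t=0:+1/216 = 1/216; (3j)²=8/231 [(3 2 5; 0 1 -1)], sign=+1
I_A²/I_B² = (1/22)/(8/231) = 21/16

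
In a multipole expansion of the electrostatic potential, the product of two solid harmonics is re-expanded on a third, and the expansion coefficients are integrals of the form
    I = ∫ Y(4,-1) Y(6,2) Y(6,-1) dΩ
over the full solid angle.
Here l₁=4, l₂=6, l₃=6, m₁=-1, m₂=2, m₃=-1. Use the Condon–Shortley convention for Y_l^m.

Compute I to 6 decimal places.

0.113069

m-sum 0 ✓  L=16 even ✓  2≤6≤10 ✓
Π(2lᵢ+1) = 9×13×13 = 1521
triangle coeff Δ(4,6,6) = 1/15315300
Σ_t [0,4]: t=0:+1/829440 t=1:−1/25920 t=2:+1/9216 t=3:−1/25920 t=4:+1/829440 = 7/207360
(3j)²=28/2431 [(4 6 6; 0 0 0)], sign=+1
Σ_t [1,4]: t=1:−1/725760 t=2:+1/34560 t=3:−1/17280 t=4:+1/82944 = -53/2903040
(3j)²=2809/306306 [(4 6 6; -1 2 -1)], sign=+1
⇒ 4πI² = 5618/34969
I = (+1)√(5618/34969/(4π)) = 0.11306920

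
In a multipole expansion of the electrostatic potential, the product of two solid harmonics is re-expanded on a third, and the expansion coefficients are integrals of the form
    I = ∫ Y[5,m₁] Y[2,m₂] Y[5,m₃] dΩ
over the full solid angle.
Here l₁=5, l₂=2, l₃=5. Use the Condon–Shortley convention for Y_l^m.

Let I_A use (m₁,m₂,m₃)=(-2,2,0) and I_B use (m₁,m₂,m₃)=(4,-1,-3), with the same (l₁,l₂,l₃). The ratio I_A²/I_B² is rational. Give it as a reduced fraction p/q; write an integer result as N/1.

20/21

Shared (l₁,l₂,l₃)=(5,2,5): N and (l;000)² cancel in I_A²/I_B².
A: Δ = 2!·8!·2!/13! = 1/38610; Racah Σ t=2..2: t=2:+1/2880 = 1/2880; ⇒ 3j(5 2 5; -2 2 0)² = 14/429, sgn -1
B: Δ = 2!·8!·2!/13! = 1/38610; Racah Σ t=0..1: t=0:+1/10080 t=1:−1/80640 = 1/11520; ⇒ 3j(5 2 5; 4 -1 -3)² = 49/1430, sgn +1
I_A²/I_B² = (14/429)/(49/1430) = 20/21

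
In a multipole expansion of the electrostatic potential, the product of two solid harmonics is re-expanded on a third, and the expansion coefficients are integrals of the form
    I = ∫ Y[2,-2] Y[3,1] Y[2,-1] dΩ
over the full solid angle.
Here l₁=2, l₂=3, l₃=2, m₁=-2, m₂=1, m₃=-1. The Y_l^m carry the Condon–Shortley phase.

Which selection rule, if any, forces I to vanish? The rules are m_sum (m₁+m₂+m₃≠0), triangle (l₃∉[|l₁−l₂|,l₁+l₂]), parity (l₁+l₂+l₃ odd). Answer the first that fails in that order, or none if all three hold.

Σmᵢ = -2  ✗
l₃∈[|l₁−l₂|,l₁+l₂]=[1,5], have l₃=2
Σlᵢ = 7 ⇒ odd

m_sum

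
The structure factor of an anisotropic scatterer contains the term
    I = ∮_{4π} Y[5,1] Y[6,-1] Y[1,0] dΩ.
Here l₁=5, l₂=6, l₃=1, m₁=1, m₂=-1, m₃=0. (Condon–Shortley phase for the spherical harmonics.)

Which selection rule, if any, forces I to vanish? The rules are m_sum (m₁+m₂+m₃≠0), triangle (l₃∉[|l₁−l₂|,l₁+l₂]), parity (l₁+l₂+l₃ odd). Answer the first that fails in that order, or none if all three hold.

m₁+m₂+m₃ = 1 − 1 + 0 = 0  ✓
triangle: |5−6|=1 ≤ l₃=1 ≤ 5+6=11  ✓
parity: l₁+l₂+l₃ = 12 is even  ✓

none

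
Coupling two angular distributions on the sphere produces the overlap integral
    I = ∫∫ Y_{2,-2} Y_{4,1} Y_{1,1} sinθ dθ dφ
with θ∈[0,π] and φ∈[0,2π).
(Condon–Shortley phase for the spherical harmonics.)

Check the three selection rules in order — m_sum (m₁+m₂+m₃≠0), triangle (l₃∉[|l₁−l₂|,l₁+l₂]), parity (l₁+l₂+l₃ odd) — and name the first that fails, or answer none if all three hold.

Σmᵢ = 0  ✓
l₃∈[|l₁−l₂|,l₁+l₂]=[2,6], have l₃=1  ✗
Σlᵢ = 7 ⇒ odd

triangle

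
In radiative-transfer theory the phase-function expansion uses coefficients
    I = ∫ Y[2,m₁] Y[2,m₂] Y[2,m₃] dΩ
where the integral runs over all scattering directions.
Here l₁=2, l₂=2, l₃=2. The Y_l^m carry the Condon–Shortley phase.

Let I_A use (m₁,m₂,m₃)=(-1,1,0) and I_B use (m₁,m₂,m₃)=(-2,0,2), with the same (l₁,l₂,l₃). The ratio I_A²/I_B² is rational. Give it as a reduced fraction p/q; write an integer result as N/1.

Shared (l₁,l₂,l₃)=(2,2,2): N and (l;000)² cancel in I_A²/I_B².
A: Δ = 2!·2!·2!/7! = 1/630; Racah Σ t=1..2: t=1:−1/4 t=2:+1/2 = 1/4; ⇒ 3j(2 2 2; -1 1 0)² = 1/70, sgn +1
B: Δ = 2!·2!·2!/7! = 1/630; Racah Σ t=2..2: t=2:+1/8 = 1/8; ⇒ 3j(2 2 2; -2 0 2)² = 2/35, sgn +1
I_A²/I_B² = (1/70)/(2/35) = 1/4

1/4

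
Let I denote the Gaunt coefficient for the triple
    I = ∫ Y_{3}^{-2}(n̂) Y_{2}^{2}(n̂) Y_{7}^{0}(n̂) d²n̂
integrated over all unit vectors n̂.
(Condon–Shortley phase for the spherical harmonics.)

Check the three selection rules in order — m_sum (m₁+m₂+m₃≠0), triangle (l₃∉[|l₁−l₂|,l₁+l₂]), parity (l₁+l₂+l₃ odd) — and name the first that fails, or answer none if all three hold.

triangle

azimuthal sum: -2 + 2 + 0 = 0  ✓
1 ≤ 7 ≤ 5 (triangle on l)  ✗
L = 3 + 2 + 7 = 12 (even)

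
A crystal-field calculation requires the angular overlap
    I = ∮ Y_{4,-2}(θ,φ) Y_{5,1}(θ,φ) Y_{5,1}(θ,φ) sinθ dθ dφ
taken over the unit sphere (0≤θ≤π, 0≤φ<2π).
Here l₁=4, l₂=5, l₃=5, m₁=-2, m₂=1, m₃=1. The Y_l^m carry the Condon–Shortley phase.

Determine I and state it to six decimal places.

Rules hold: Σm=0, L=14 even, 1≤5≤9.
N = 9·11·11 = 1089
Δ = 4!·4!·6!/15! = 1/3153150
Racah Σ t=0..4: t=0:+1/69120 t=1:−1/1728 t=2:+1/576 t=3:−1/1728 t=4:+1/69120 = 7/11520
⇒ 3j(4 5 5; 0 0 0)² = 2/143, sgn -1
Racah Σ t=2..4: t=2:+1/4608 t=3:−1/1296 t=4:+1/4608 = -7/20736
⇒ 3j(4 5 5; -2 1 1)² = 20/1287, sgn -1
4πI² = N·(3j₀)²·(3jₘ)² = 40/169
I = +1·√(0.236686/4π) = 0.13724032

0.137240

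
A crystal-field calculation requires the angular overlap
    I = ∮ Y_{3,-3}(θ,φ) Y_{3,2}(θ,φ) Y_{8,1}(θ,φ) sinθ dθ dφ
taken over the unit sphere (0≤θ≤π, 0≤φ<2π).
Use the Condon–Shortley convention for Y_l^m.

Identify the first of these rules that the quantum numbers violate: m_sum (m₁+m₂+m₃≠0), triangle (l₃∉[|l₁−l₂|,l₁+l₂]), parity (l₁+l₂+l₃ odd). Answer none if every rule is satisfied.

m₁+m₂+m₃ = -3 + 2 + 1 = 0  ✓
triangle: |3−3|=0 ≤ l₃=8 ≤ 3+3=6  ✗
parity: l₁+l₂+l₃ = 14 is even

triangle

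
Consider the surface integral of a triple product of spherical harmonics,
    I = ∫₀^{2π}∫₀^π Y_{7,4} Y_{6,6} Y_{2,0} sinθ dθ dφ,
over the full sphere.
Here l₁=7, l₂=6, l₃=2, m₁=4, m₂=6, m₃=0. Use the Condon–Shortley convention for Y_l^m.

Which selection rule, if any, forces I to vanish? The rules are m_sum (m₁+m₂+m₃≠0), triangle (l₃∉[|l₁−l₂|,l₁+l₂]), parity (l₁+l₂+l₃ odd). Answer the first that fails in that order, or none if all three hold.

m_sum

azimuthal sum: 4 + 6 + 0 = 10  ✗
1 ≤ 2 ≤ 13 (triangle on l)
L = 7 + 6 + 2 = 15 (odd)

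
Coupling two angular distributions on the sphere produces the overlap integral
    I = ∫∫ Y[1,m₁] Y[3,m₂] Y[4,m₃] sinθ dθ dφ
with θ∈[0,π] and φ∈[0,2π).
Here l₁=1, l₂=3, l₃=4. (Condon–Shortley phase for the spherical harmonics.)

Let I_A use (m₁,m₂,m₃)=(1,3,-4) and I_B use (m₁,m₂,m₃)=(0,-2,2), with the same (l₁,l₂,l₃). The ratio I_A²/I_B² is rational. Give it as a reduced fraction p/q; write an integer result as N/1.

Same 1,3,4: normalisation and zero-m 3j drop out of the ratio.
A: Δ: 0! 2! 6! / 9! → 1/252; sum: t=0:+1/1440 = 1/1440; 3j²(1 3 4; 1 3 -4) = Δ·Π!·Σ² = 1/9  (sign +1)
B: Δ: 0! 2! 6! / 9! → 1/252; sum: t=0:+1/120 = 1/120; 3j²(1 3 4; 0 -2 2) = Δ·Π!·Σ² = 1/21  (sign +1)
I_A²/I_B² = (1/9)/(1/21) = 7/3

7/3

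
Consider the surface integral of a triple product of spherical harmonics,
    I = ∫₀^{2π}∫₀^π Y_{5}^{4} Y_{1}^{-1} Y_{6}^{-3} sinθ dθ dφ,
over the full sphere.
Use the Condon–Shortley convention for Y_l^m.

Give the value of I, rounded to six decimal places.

m-sum 0 ✓  L=12 even ✓  4≤6≤6 ✓
Π(2lᵢ+1) = 11×3×13 = 429
triangle coeff Δ(5,1,6) = 1/858
Σ_t [0,0]: t=0:+1/14400 = 1/14400
(3j)²=6/143 [(5 1 6; 0 0 0)], sign=+1
Σ_t [0,0]: t=0:+1/725760 = 1/725760
(3j)²=1/286 [(5 1 6; 4 -1 -3)], sign=-1
⇒ 4πI² = 9/143
I = (-1)√(9/143/(4π)) = -0.07076985

-0.070770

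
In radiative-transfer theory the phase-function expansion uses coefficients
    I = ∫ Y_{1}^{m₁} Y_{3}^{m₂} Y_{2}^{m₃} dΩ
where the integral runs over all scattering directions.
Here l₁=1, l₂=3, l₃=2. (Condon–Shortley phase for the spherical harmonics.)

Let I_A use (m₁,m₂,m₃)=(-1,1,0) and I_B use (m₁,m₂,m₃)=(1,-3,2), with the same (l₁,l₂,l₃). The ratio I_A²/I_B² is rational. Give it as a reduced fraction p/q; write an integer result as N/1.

2/5

Shared (l₁,l₂,l₃)=(1,3,2): N and (l;000)² cancel in I_A²/I_B².
A: Δ = 2!·0!·4!/7! = 1/105; Racah Σ t=2..2: t=2:+1/8 = 1/8; ⇒ 3j(1 3 2; -1 1 0)² = 2/35, sgn +1
B: Δ = 2!·0!·4!/7! = 1/105; Racah Σ t=0..0: t=0:+1/48 = 1/48; ⇒ 3j(1 3 2; 1 -3 2)² = 1/7, sgn +1
I_A²/I_B² = (2/35)/(1/7) = 2/5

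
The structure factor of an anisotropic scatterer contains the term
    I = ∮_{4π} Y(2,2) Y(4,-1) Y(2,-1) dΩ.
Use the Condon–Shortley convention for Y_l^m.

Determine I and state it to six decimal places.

Checks pass: Σm=0; 8 even; l₃=2∈[2,6].
(2·2+1)(2·4+1)(2·2+1) = 225
Δ: 4! 0! 4! / 9! → 1/630
sum: t=2:+1/16 = 1/16
3j²(2 4 2; 0 0 0) = Δ·Π!·Σ² = 2/35  (sign +1)
sum: t=0:+1/144 = 1/144
3j²(2 4 2; 2 -1 -1) = Δ·Π!·Σ² = 1/126  (sign -1)
combine: 4πI² = 225·2/35·1/126 = 5/49
take √, sign -1: I = -0.09011188

-0.090112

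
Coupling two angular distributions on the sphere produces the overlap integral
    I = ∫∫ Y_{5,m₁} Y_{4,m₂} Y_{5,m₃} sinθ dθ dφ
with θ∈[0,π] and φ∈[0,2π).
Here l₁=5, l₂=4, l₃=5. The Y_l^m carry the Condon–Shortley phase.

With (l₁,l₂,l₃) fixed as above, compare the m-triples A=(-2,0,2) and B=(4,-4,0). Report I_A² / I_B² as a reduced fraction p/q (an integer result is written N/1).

1/36

l's match ⇒ only the (l;m) 3-j factors differ between A and B.
A: triangle coeff Δ(5,4,5) = 1/3153150; Σ_t [1,4]: t=1:−1/25920 t=2:+1/1920 t=3:−1/1728 t=4:+1/20736 = -1/20736; (3j)²=1/2574 [(5 4 5; -2 0 2)], sign=+1
B: triangle coeff Δ(5,4,5) = 1/3153150; Σ_t [0,0]: t=0:+1/69120 = 1/69120; (3j)²=2/143 [(5 4 5; 4 -4 0)], sign=-1
I_A²/I_B² = (1/2574)/(2/143) = 1/36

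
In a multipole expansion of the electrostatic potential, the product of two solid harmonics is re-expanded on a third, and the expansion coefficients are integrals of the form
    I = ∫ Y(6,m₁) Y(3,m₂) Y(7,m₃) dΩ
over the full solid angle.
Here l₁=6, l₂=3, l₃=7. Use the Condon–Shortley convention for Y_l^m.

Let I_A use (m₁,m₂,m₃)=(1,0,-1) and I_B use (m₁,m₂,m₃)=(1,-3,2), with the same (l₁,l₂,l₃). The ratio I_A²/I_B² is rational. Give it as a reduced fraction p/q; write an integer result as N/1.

Same 6,3,7: normalisation and zero-m 3j drop out of the ratio.
A: Δ: 2! 10! 4! / 17! → 1/2042040; sum: t=0:+1/172800 t=1:−1/69120 t=2:+1/362880 = -43/7257600; 3j²(6 3 7; 1 0 -1) = Δ·Π!·Σ² = 1849/170170  (sign -1)
B: Δ: 2! 10! 4! / 17! → 1/2042040; sum: t=0:+1/691200 = 1/691200; 3j²(6 3 7; 1 -3 2) = Δ·Π!·Σ² = 189/9724  (sign -1)
I_A²/I_B² = (1849/170170)/(189/9724) = 3698/6615

3698/6615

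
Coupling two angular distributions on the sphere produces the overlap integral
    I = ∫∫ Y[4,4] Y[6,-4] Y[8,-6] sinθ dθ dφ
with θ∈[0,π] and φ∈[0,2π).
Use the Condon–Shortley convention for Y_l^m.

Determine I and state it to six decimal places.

4 − 4 − 6 = -6 ≠ 0: azimuthal integral kills it; I = 0

0.000000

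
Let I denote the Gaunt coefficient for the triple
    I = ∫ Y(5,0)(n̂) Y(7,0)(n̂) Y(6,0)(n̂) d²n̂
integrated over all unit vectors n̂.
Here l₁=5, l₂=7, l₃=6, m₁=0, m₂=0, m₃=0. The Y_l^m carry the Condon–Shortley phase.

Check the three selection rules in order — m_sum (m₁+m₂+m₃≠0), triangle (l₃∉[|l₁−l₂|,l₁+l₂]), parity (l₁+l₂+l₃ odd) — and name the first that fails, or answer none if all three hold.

azimuthal sum: 0 + 0 + 0 = 0  ✓
2 ≤ 6 ≤ 12 (triangle on l)  ✓
L = 5 + 7 + 6 = 18 (even)  ✓

none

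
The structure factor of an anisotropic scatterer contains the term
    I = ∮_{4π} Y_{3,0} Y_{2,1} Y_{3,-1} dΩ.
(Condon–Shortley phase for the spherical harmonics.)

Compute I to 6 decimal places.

Rules hold: Σm=0, L=8 even, 1≤3≤5.
N = 7·5·7 = 245
Δ = 2!·4!·2!/9! = 1/3780
Racah Σ t=0..2: t=0:+1/24 t=1:−1/4 t=2:+1/24 = -1/6
⇒ 3j(3 2 3; 0 0 0)² = 4/105, sgn +1
Racah Σ t=1..2: t=1:−1/8 t=2:+1/12 = -1/24
⇒ 3j(3 2 3; 0 1 -1)² = 1/210, sgn -1
4πI² = N·(3j₀)²·(3jₘ)² = 2/45
I = -1·√(0.0444444/4π) = -0.05947080

-0.059471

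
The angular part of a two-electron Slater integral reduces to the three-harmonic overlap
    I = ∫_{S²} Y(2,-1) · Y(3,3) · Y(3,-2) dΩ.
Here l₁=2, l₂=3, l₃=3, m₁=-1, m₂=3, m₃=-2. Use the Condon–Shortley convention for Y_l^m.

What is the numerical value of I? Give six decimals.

-0.210261

m-sum 0 ✓  L=8 even ✓  1≤3≤5 ✓
Π(2lᵢ+1) = 5×7×7 = 245
triangle coeff Δ(2,3,3) = 1/3780
Σ_t [0,2]: t=0:+1/24 t=1:−1/4 t=2:+1/24 = -1/6
(3j)²=4/105 [(2 3 3; 0 0 0)], sign=+1
Σ_t [2,2]: t=2:+1/48 = 1/48
(3j)²=5/84 [(2 3 3; -1 3 -2)], sign=-1
⇒ 4πI² = 5/9
I = (-1)√(5/9/(4π)) = -0.21026104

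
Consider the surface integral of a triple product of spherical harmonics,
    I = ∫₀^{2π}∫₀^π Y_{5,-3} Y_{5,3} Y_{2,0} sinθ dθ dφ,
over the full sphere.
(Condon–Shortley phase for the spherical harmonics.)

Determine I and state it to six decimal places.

Rules hold: Σm=0, L=12 even, 0≤2≤10.
N = 11·11·5 = 605
Δ = 8!·2!·2!/13! = 1/38610
Racah Σ t=3..5: t=3:−1/2880 t=4:+1/576 t=5:−1/2880 = 1/960
⇒ 3j(5 5 2; 0 0 0)² = 10/429, sgn +1
Racah Σ t=6..8: t=6:+1/5760 t=7:−1/5040 t=8:+1/161280 = -1/53760
⇒ 3j(5 5 2; -3 3 0)² = 1/4290, sgn -1
4πI² = N·(3j₀)²·(3jₘ)² = 5/1521
I = -1·√(0.00328731/4π) = -0.01617393

-0.016174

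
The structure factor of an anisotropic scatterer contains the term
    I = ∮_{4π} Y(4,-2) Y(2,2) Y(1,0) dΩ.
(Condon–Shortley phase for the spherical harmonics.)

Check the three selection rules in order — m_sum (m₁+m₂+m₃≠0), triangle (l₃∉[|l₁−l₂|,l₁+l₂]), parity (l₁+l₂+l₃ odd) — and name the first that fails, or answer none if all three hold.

triangle

azimuthal sum: -2 + 2 + 0 = 0  ✓
2 ≤ 1 ≤ 6 (triangle on l)  ✗
L = 4 + 2 + 1 = 7 (odd)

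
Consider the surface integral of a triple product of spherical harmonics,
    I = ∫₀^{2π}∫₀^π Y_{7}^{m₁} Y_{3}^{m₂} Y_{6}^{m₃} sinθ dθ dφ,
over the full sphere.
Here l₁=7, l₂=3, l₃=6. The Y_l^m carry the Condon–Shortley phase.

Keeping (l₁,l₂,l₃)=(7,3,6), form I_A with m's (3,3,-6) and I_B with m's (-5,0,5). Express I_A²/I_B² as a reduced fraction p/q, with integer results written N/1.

15/539

Same 7,3,6: normalisation and zero-m 3j drop out of the ratio.
A: Δ: 4! 10! 2! / 17! → 1/2042040; sum: t=4:+1/174182400 = 1/174182400; 3j²(7 3 6; 3 3 -6) = Δ·Π!·Σ² = 3/6188  (sign +1)
B: Δ: 4! 10! 2! / 17! → 1/2042040; sum: t=2:+1/14515200 t=3:−1/4354560 = -1/6220800; 3j²(7 3 6; -5 0 5) = Δ·Π!·Σ² = 77/4420  (sign +1)
I_A²/I_B² = (3/6188)/(77/4420) = 15/539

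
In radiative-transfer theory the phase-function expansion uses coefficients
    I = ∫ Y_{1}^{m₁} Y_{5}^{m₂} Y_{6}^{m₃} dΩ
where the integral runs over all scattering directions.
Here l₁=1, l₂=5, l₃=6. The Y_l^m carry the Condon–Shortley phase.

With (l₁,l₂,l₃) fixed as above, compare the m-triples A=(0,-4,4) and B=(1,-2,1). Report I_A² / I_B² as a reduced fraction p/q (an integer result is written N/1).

Shared (l₁,l₂,l₃)=(1,5,6): N and (l;000)² cancel in I_A²/I_B².
A: Δ = 0!·2!·10!/13! = 1/858; Racah Σ t=0..0: t=0:+1/362880 = 1/362880; ⇒ 3j(1 5 6; 0 -4 4)² = 10/429, sgn +1
B: Δ = 0!·2!·10!/13! = 1/858; Racah Σ t=0..0: t=0:+1/60480 = 1/60480; ⇒ 3j(1 5 6; 1 -2 1)² = 5/429, sgn -1
I_A²/I_B² = (10/429)/(5/429) = 2/1

2/1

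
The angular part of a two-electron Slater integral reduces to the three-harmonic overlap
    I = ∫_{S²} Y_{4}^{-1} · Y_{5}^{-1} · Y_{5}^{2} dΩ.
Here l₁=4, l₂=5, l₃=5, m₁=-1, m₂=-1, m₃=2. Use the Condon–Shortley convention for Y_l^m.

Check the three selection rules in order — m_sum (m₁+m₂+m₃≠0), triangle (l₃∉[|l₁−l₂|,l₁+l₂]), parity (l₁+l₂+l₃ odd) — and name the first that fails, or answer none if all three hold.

Σmᵢ = 0  ✓
l₃∈[|l₁−l₂|,l₁+l₂]=[1,9], have l₃=5  ✓
Σlᵢ = 14 ⇒ even  ✓

none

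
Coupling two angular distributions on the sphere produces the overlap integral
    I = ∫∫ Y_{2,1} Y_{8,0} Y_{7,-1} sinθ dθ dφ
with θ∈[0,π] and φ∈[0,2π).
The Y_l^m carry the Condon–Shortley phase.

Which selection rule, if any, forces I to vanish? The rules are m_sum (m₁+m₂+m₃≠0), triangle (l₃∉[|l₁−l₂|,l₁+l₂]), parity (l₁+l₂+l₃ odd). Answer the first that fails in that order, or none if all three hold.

parity

azimuthal sum: 1 + 0 − 1 = 0  ✓
6 ≤ 7 ≤ 10 (triangle on l)  ✓
L = 2 + 8 + 7 = 17 (odd)  ✗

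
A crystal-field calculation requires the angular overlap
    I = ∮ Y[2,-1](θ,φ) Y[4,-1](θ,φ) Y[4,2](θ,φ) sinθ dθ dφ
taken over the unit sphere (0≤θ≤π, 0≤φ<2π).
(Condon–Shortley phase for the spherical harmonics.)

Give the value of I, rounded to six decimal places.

0.127700

Rules hold: Σm=0, L=10 even, 2≤4≤6.
N = 5·9·9 = 405
Δ = 2!·2!·6!/11! = 1/13860
Racah Σ t=0..2: t=0:+1/192 t=1:−1/36 t=2:+1/192 = -5/288
⇒ 3j(2 4 4; 0 0 0)² = 20/693, sgn -1
Racah Σ t=1..2: t=1:−1/96 t=2:+1/240 = -1/160
⇒ 3j(2 4 4; -1 -1 2)² = 27/1540, sgn -1
4πI² = N·(3j₀)²·(3jₘ)² = 1215/5929
I = +1·√(0.204925/4π) = 0.12770047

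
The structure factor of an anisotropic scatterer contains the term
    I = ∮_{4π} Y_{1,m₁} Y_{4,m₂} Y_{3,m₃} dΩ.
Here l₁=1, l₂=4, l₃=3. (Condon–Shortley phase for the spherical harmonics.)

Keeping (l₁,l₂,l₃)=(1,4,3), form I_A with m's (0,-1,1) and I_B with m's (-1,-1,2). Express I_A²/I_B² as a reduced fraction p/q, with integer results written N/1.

5/1

Same 1,4,3: normalisation and zero-m 3j drop out of the ratio.
A: Δ: 2! 0! 6! / 9! → 1/252; sum: t=1:−1/48 = -1/48; 3j²(1 4 3; 0 -1 1) = Δ·Π!·Σ² = 5/84  (sign -1)
B: Δ: 2! 0! 6! / 9! → 1/252; sum: t=2:+1/240 = 1/240; 3j²(1 4 3; -1 -1 2) = Δ·Π!·Σ² = 1/84  (sign -1)
I_A²/I_B² = (5/84)/(1/84) = 5/1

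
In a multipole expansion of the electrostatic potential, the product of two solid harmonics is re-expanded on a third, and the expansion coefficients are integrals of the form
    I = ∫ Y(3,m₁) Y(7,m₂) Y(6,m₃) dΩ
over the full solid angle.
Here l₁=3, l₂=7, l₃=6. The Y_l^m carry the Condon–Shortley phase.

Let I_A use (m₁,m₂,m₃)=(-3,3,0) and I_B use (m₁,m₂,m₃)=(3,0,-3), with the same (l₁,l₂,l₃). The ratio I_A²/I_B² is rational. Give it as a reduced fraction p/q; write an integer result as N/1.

l's match ⇒ only the (l;m) 3-j factors differ between A and B.
A: triangle coeff Δ(3,7,6) = 1/2042040; Σ_t [4,4]: t=4:+1/829440 = 1/829440; (3j)²=225/9724 [(3 7 6; -3 3 0)], sign=+1
B: triangle coeff Δ(3,7,6) = 1/2042040; Σ_t [0,0]: t=0:+1/1451520 = 1/1451520; (3j)²=45/4862 [(3 7 6; 3 0 -3)], sign=-1
I_A²/I_B² = (225/9724)/(45/4862) = 5/2

5/2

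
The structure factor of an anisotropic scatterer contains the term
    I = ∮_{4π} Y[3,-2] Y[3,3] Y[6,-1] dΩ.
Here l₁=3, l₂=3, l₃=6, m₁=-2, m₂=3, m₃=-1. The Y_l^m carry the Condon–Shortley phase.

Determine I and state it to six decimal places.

-0.031364

m-sum 0 ✓  L=12 even ✓  0≤6≤6 ✓
Π(2lᵢ+1) = 7×7×13 = 637
triangle coeff Δ(3,3,6) = 1/12012
Σ_t [0,0]: t=0:+1/1296 = 1/1296
(3j)²=100/3003 [(3 3 6; 0 0 0)], sign=+1
Σ_t [0,0]: t=0:+1/86400 = 1/86400
(3j)²=1/1716 [(3 3 6; -2 3 -1)], sign=-1
⇒ 4πI² = 175/14157
I = (-1)√(175/14157/(4π)) = -0.03136379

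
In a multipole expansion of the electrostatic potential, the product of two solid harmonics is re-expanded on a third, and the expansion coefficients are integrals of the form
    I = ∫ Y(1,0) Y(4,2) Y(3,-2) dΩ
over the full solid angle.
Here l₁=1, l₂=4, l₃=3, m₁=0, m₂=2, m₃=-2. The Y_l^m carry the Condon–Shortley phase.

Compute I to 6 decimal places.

Rules hold: Σm=0, L=8 even, 3≤3≤5.
N = 3·9·7 = 189
Δ = 2!·0!·6!/9! = 1/252
Racah Σ t=1..1: t=1:−1/36 = -1/36
⇒ 3j(1 4 3; 0 0 0)² = 4/63, sgn +1
Racah Σ t=1..1: t=1:−1/120 = -1/120
⇒ 3j(1 4 3; 0 2 -2)² = 1/21, sgn +1
4πI² = N·(3j₀)²·(3jₘ)² = 4/7
I = +1·√(0.571429/4π) = 0.21324362

0.213244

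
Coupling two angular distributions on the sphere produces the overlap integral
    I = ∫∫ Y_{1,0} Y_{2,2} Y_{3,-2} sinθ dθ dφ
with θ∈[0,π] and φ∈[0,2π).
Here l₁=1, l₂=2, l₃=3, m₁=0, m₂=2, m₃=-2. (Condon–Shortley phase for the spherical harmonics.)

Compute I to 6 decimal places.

m-sum 0 ✓  L=6 even ✓  1≤3≤3 ✓
Π(2lᵢ+1) = 3×5×7 = 105
triangle coeff Δ(1,2,3) = 1/105
Σ_t [0,0]: t=0:+1/4 = 1/4
(3j)²=3/35 [(1 2 3; 0 0 0)], sign=-1
Σ_t [0,0]: t=0:+1/24 = 1/24
(3j)²=1/21 [(1 2 3; 0 2 -2)], sign=-1
⇒ 4πI² = 3/7
I = (+1)√(3/7/(4π)) = 0.18467439

0.184674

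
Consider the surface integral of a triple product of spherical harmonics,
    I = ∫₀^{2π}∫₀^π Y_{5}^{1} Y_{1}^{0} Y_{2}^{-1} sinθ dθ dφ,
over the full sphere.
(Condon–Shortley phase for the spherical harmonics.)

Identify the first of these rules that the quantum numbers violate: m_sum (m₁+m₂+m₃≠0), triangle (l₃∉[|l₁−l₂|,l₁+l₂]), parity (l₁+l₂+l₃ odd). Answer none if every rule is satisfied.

triangle

m₁+m₂+m₃ = 1 + 0 − 1 = 0  ✓
triangle: |5−1|=4 ≤ l₃=2 ≤ 5+1=6  ✗
parity: l₁+l₂+l₃ = 8 is even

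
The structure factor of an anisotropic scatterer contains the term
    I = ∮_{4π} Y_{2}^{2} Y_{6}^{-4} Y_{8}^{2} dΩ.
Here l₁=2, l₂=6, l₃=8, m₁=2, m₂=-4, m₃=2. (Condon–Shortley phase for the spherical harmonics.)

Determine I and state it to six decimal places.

0.032867

Rules hold: Σm=0, L=16 even, 4≤8≤8.
N = 5·13·17 = 1105
Δ = 0!·4!·12!/17! = 1/30940
Racah Σ t=0..0: t=0:+1/2073600 = 1/2073600
⇒ 3j(2 6 8; 0 0 0)² = 28/1105, sgn +1
Racah Σ t=0..0: t=0:+1/174182400 = 1/174182400
⇒ 3j(2 6 8; 2 -4 2)² = 3/6188, sgn +1
4πI² = N·(3j₀)²·(3jₘ)² = 3/221
I = +1·√(0.0135747/4π) = 0.03286696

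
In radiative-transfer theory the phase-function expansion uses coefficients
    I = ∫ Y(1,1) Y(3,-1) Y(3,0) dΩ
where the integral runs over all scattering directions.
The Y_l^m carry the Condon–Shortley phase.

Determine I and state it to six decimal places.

0.000000

l₁+l₂+l₃=7 is odd: 3j(l;000)=0 ⇒ I=0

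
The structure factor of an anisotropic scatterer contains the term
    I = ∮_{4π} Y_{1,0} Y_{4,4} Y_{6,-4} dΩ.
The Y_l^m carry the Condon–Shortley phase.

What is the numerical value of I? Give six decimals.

|1−4|≤6≤1+4 violated ⇒ I = 0

0.000000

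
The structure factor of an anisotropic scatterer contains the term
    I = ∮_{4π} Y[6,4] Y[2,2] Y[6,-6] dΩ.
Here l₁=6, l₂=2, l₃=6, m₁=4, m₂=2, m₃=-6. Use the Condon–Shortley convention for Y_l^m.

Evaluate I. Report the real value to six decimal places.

-0.076075

Checks pass: Σm=0; 14 even; l₃=6∈[4,8].
(2·6+1)(2·2+1)(2·6+1) = 845
Δ: 2! 10! 2! / 15! → 1/90090
sum: t=0:+1/69120 t=1:−1/14400 t=2:+1/69120 = -7/172800
3j²(6 2 6; 0 0 0) = Δ·Π!·Σ² = 14/715  (sign -1)
sum: t=2:+1/14515200 = 1/14515200
3j²(6 2 6; 4 2 -6) = Δ·Π!·Σ² = 2/455  (sign +1)
combine: 4πI² = 845·14/715·2/455 = 4/55
take √, sign -1: I = -0.07607531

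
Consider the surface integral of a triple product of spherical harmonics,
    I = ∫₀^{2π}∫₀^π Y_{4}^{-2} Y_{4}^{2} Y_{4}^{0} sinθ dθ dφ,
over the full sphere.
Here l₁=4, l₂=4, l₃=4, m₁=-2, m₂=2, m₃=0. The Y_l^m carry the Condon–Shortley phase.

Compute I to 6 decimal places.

m-sum 0 ✓  L=12 even ✓  0≤4≤8 ✓
Π(2lᵢ+1) = 9×9×9 = 729
triangle coeff Δ(4,4,4) = 1/450450
Σ_t [0,4]: t=0:+1/13824 t=1:−1/216 t=2:+1/64 t=3:−1/216 t=4:+1/13824 = 5/768
(3j)²=18/1001 [(4 4 4; 0 0 0)], sign=+1
Σ_t [2,4]: t=2:+1/2304 t=3:−1/216 t=4:+1/384 = -11/6912
(3j)²=11/1638 [(4 4 4; -2 2 0)], sign=-1
⇒ 4πI² = 729/8281
I = (-1)√(729/8281/(4π)) = -0.08369845

-0.083698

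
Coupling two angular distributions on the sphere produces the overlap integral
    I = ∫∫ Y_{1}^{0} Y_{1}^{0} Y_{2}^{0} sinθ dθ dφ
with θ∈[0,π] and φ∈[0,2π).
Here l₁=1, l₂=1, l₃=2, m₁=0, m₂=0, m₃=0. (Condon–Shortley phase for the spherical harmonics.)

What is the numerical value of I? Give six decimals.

0.252313

Checks pass: Σm=0; 4 even; l₃=2∈[0,2].
(2·1+1)(2·1+1)(2·2+1) = 45
Δ: 0! 2! 2! / 5! → 1/30
sum: t=0:+1/1 = 1/1
3j²(1 1 2; 0 0 0) = Δ·Π!·Σ² = 2/15  (sign +1)
(m-triple is (0,0,0) — same symbol as above.)
combine: 4πI² = 45·2/15·2/15 = 4/5
take √, sign +1: I = 0.25231325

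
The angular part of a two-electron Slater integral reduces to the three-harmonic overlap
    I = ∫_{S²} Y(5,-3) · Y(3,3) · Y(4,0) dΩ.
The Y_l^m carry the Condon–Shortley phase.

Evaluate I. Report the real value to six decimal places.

Rules hold: Σm=0, L=12 even, 2≤4≤8.
N = 11·7·9 = 693
Δ = 4!·6!·2!/13! = 1/180180
Racah Σ t=1..3: t=1:−1/576 t=2:+1/144 t=3:−1/576 = 1/288
⇒ 3j(5 3 4; 0 0 0)² = 20/1001, sgn +1
Racah Σ t=4..4: t=4:+1/2304 = 1/2304
⇒ 3j(5 3 4; -3 3 0)² = 5/143, sgn +1
4πI² = N·(3j₀)²·(3jₘ)² = 900/1859
I = +1·√(0.484131/4π) = 0.19628026

0.196280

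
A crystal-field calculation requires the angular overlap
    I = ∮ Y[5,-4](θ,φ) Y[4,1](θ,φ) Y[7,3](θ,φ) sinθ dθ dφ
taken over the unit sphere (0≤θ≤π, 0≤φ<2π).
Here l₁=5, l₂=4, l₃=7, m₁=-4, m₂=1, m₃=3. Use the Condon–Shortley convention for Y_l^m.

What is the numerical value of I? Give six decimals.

Rules hold: Σm=0, L=16 even, 1≤7≤9.
N = 11·9·15 = 1485
Δ = 2!·8!·6!/17! = 1/6126120
Racah Σ t=0..2: t=0:+1/69120 t=1:−1/20736 t=2:+1/69120 = -1/51840
⇒ 3j(5 4 7; 0 0 0)² = 280/21879, sgn +1
Racah Σ t=1..2: t=1:−1/1935360 t=2:+1/362880 = 13/5806080
⇒ 3j(5 4 7; -4 1 3)² = 195/10472, sgn +1
4πI² = N·(3j₀)²·(3jₘ)² = 1125/3179
I = +1·√(0.353885/4π) = 0.16781318

0.167813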